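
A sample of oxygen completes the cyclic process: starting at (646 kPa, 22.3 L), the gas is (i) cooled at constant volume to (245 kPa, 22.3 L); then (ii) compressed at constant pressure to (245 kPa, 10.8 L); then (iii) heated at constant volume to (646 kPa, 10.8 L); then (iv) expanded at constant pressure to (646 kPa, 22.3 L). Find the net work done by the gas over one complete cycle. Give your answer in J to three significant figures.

Constant-volume legs do no work.
W(ii) = (245)(10.8 − 22.3) = -2818 J; W(iv) = (646)(22.3 − 10.8) = 7429 J.
W_net = -2818 + 7429 = 4612 J (the clockwise enclosed area).

W_net ≈ 4610 J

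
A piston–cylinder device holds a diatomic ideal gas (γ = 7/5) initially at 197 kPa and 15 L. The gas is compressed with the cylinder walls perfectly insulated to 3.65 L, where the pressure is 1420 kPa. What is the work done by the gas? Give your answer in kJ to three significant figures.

Adiabatic: W = (P₁V₁ − P₂V₂)/(γ − 1) with γ = 7/5.
P₁V₁ = 2955 J, P₂V₂ = 5183 J.
W = (2955 − 5183) / 0.4 = -5570 J.

W ≈ -5.57 kJ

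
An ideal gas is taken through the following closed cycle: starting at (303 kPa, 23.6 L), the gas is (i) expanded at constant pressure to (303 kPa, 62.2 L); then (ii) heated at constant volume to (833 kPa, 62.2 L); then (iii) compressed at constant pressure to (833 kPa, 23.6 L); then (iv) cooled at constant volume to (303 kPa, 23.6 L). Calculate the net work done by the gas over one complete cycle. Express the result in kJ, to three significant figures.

W_net ≈ -20.5 kJ

Constant-volume legs do no work.
W(i) = (303)(62.2 − 23.6) = 11696 J; W(iii) = (833)(23.6 − 62.2) = -32154 J.
W_net = 11696 − 32154 = -20458 J (the counter-clockwise enclosed area).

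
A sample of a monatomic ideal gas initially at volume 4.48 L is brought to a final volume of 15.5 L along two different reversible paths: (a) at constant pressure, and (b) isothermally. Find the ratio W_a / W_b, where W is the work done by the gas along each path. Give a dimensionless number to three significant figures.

Path (a) isobaric: W = P₁(V₂ − V₁) → W_a/(P₁V₁) = 2.46.
Path (b) isothermal: W = P₁V₁ ln(V₂/V₁) → W_b/(P₁V₁) = 1.241.
W_a / W_b = 2.46 / 1.241 = 1.982.

W_a / W_b ≈ 1.98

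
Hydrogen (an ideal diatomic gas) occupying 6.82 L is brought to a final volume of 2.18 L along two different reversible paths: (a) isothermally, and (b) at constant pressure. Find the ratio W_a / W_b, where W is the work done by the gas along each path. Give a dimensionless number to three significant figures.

W_a / W_b ≈ 1.68

Path (a) isothermal: W = P₁V₁ ln(V₂/V₁) → W_a/(P₁V₁) = -1.141.
Path (b) isobaric: W = P₁(V₂ − V₁) → W_b/(P₁V₁) = -0.6804.
W_a / W_b = -1.141 / -0.6804 = 1.676.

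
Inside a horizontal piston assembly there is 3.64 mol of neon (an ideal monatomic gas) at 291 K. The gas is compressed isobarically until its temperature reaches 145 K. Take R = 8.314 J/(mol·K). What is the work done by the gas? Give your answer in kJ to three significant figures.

W ≈ -4.42 kJ

Isobaric: W = P ΔV = nR ΔT.
W = (3.64)(8.314)(145 − 291) = -4418 J.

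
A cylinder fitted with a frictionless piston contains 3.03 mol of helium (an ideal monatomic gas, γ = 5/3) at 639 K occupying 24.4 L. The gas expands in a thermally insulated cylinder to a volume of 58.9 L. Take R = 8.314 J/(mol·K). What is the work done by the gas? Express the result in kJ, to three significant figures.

Adiabatic: TV^(γ−1) = const with γ = 5/3.
T₂ = T₁ (V₁/V₂)^(γ−1) = 639 × (24.4/58.9)^0.667 = 639 × 0.5557 = 355.1 K.
W_by = nCᵥ(T₁ − T₂) = (3.03)(12.47)(639 − 355.1) = 10728 J.

W ≈ 10.7 kJ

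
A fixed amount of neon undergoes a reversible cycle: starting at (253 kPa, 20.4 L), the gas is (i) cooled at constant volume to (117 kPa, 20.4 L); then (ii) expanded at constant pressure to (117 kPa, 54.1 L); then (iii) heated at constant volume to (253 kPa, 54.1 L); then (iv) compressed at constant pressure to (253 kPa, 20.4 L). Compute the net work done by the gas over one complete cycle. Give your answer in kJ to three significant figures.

W_net ≈ -4.58 kJ

Constant-volume legs do no work.
W(ii) = (117)(54.1 − 20.4) = 3943 J; W(iv) = (253)(20.4 − 54.1) = -8526 J.
W_net = 3943 − 8526 = -4583 J (the counter-clockwise enclosed area).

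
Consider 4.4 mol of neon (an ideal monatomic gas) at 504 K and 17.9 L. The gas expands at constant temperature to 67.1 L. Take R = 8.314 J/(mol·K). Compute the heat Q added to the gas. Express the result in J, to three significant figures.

Isothermal ⇒ ΔU = 0, so Q = W = nRT ln(V₂/V₁).
Q = (4.4)(8.314)(504) ln(67.1/17.9) = 18437 × 1.321 = 24363 J.

Q ≈ 24400 J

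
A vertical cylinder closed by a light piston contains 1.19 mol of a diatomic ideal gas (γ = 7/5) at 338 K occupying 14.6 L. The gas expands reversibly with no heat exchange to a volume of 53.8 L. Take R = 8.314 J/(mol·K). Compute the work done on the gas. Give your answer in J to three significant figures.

W ≈ -3400 J

Adiabatic: TV^(γ−1) = const with γ = 7/5.
T₂ = T₁ (V₁/V₂)^(γ−1) = 338 × (14.6/53.8)^0.4 = 338 × 0.5935 = 200.6 K.
W_by = nCᵥ(T₁ − T₂) = (1.19)(20.79)(338 − 200.6) = 3398 J.
Work on gas = −W_by = -3398 J.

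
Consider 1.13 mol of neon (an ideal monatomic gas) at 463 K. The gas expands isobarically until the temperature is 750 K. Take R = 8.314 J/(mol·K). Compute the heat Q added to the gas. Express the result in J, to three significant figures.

Isobaric: W = nRΔT = (1.13)(8.314)(287) = 2696 J.
ΔU = nCᵥΔT with Cᵥ = 3R/2: ΔU = (1.13)(12.47)(287) = 4044 J.
Q = ΔU + W = 4044 + 2696 = 6741 J.

Q ≈ 6740 J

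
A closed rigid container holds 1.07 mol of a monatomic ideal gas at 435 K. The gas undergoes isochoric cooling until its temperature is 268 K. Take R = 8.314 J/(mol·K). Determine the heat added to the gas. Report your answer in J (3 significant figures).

Constant volume ⇒ W = 0, so Q = ΔU = nCᵥΔT with Cᵥ = 3R/2 = 12.47 J/(mol·K).
ΔU = (1.07)(12.47)(268 − 435) = -2228 J.

Q ≈ -2230 J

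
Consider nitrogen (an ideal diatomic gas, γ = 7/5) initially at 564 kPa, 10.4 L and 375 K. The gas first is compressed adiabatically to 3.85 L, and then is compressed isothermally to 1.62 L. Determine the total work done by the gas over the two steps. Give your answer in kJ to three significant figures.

W_total ≈ -14.7 kJ

Step 1 (adiabatic): W = (P₁V₁ − P₂V₂)/(γ−1) = (5866 − 8729)/0.4 = -7157 J.
After step 1: P = 2267 kPa, V = 3.85 L, T = 558 K.
Step 2 (isothermal): W = P₁V₁ ln(V₂/V₁) = (8729) ln(1.62/3.85) = -7556 J.
W_total = -7157 − 7556 = -14713 J.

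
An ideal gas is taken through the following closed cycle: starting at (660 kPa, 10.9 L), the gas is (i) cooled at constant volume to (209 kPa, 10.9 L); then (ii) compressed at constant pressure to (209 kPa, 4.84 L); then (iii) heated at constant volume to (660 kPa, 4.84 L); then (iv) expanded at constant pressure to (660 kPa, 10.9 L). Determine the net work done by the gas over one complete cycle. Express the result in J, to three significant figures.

W_net ≈ 2730 J

Constant-volume legs do no work.
W(ii) = (209)(4.84 − 10.9) = -1267 J; W(iv) = (660)(10.9 − 4.84) = 4000 J.
W_net = -1267 + 4000 = 2733 J (the clockwise enclosed area).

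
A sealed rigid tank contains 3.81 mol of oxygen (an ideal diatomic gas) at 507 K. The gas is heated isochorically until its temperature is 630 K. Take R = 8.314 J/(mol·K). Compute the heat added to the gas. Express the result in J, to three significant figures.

Constant volume ⇒ W = 0, so Q = ΔU = nCᵥΔT with Cᵥ = 5R/2 = 20.79 J/(mol·K).
ΔU = (3.81)(20.79)(630 − 507) = 9740 J.

Q ≈ 9740 J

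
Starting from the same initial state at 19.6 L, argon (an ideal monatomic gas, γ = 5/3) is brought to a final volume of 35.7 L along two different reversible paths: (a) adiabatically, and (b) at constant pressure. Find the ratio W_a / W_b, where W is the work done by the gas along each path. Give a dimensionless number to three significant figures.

W_a / W_b ≈ 0.602

Path (a) adiabatic: W = P₁V₁(1 − (V₁/V₂)^(γ−1))/(γ−1) → W_a/(P₁V₁) = 0.4943.
Path (b) isobaric: W = P₁(V₂ − V₁) → W_b/(P₁V₁) = 0.8214.
W_a / W_b = 0.4943 / 0.8214 = 0.6017.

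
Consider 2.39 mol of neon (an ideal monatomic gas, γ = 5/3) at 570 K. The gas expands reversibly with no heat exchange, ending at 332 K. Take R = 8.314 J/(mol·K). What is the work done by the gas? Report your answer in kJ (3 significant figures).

W ≈ 7.09 kJ

Adiabatic ⇒ Q = 0, so W_by = −ΔU = nCᵥ(T₁ − T₂).
Cᵥ = 3R/2 = 12.47 J/(mol·K).
W = (2.39)(12.47)(570 − 332) = 7094 J.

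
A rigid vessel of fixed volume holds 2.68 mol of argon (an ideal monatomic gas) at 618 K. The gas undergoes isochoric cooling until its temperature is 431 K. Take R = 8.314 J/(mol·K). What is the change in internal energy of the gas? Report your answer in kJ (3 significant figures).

ΔU ≈ -6.25 kJ

Constant volume ⇒ W = 0, so Q = ΔU = nCᵥΔT with Cᵥ = 3R/2 = 12.47 J/(mol·K).
ΔU = (2.68)(12.47)(431 − 618) = -6250 J.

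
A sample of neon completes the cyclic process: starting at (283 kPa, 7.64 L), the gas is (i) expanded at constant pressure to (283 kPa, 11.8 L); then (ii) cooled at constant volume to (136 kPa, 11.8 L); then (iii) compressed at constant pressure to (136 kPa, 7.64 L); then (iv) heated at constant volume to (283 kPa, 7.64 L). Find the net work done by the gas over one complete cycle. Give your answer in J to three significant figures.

W_net ≈ 612 J

Constant-volume legs do no work.
W(i) = (283)(11.8 − 7.64) = 1177 J; W(iii) = (136)(7.64 − 11.8) = -565.8 J.
W_net = 1177 − 565.8 = 611.5 J (the clockwise enclosed area).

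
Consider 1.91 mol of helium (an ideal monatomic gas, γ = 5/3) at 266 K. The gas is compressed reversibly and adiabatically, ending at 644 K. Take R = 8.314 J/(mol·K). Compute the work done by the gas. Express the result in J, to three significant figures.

W ≈ -9000 J

Adiabatic ⇒ Q = 0, so W_by = −ΔU = nCᵥ(T₁ − T₂).
Cᵥ = 3R/2 = 12.47 J/(mol·K).
W = (1.91)(12.47)(266 − 644) = -9004 J.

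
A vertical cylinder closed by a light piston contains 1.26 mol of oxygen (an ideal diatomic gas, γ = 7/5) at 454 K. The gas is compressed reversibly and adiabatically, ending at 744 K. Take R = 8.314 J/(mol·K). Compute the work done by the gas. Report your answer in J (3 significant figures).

W ≈ -7590 J

Adiabatic ⇒ Q = 0, so W_by = −ΔU = nCᵥ(T₁ − T₂).
Cᵥ = 5R/2 = 20.79 J/(mol·K).
W = (1.26)(20.79)(454 − 744) = -7595 J.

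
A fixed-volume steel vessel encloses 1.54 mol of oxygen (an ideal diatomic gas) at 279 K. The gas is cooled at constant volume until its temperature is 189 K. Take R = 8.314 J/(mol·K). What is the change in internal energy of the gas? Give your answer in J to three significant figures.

Constant volume ⇒ W = 0, so Q = ΔU = nCᵥΔT with Cᵥ = 5R/2 = 20.79 J/(mol·K).
ΔU = (1.54)(20.79)(189 − 279) = -2881 J.

ΔU ≈ -2880 J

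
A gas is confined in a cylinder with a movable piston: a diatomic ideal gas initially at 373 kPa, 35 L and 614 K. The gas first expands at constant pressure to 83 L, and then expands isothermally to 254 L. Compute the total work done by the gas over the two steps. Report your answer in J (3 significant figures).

W_total ≈ 52500 J

Step 1 (isobaric): W = PΔV = (373 kPa)(83 − 35 L) = 17904 J.
After step 1: P = 373 kPa, V = 83 L, T = 1456 K.
Step 2 (isothermal): W = P₁V₁ ln(V₂/V₁) = (30959) ln(254/83) = 34627 J.
W_total = 17904 + 34627 = 52531 J.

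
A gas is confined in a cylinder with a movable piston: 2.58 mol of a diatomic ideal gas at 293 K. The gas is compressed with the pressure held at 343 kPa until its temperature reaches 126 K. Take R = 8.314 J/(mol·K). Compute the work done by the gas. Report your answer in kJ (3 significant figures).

W ≈ -3.58 kJ

Isobaric: W = P ΔV = nR ΔT.
W = (2.58)(8.314)(126 − 293) = -3582 J.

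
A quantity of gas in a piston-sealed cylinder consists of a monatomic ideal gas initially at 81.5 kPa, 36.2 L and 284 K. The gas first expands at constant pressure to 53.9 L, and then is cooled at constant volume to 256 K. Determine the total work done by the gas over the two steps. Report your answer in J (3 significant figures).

W_total ≈ 1440 J

Step 1 (isobaric): W = PΔV = (81.5 kPa)(53.9 − 36.2 L) = 1443 J.
Step 2 (isochoric): W = 0 (constant volume).
W_total = 1443 + 0 = 1443 J.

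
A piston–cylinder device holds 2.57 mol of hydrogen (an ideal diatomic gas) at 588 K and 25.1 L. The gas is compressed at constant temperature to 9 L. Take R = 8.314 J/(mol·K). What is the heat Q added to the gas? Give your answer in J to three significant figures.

Q ≈ -12900 J

Isothermal ⇒ ΔU = 0, so Q = W = nRT ln(V₂/V₁).
Q = (2.57)(8.314)(588) ln(9/25.1) = 12564 × -1.026 = -12886 J.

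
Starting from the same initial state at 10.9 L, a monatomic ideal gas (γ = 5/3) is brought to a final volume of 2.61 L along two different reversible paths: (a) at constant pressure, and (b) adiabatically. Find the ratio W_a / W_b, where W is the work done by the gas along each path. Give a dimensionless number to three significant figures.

W_a / W_b ≈ 0.318

Path (a) isobaric: W = P₁(V₂ − V₁) → W_a/(P₁V₁) = -0.7606.
Path (b) adiabatic: W = P₁V₁(1 − (V₁/V₂)^(γ−1))/(γ−1) → W_b/(P₁V₁) = -2.39.
W_a / W_b = -0.7606 / -2.39 = 0.3182.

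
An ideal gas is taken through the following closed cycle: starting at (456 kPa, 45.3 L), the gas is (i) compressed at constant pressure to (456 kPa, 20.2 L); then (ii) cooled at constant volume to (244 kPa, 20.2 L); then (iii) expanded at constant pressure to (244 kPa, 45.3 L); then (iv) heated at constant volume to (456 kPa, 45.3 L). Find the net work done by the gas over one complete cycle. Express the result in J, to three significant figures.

Constant-volume legs do no work.
W(i) = (456)(20.2 − 45.3) = -11446 J; W(iii) = (244)(45.3 − 20.2) = 6124 J.
W_net = -11446 + 6124 = -5321 J (the counter-clockwise enclosed area).

W_net ≈ -5320 J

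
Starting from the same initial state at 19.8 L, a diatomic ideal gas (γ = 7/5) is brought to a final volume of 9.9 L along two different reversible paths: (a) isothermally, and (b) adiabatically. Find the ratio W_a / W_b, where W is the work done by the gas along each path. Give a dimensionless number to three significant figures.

W_a / W_b ≈ 0.868

Path (a) isothermal: W = P₁V₁ ln(V₂/V₁) → W_a/(P₁V₁) = -0.6931.
Path (b) adiabatic: W = P₁V₁(1 − (V₁/V₂)^(γ−1))/(γ−1) → W_b/(P₁V₁) = -0.7988.
W_a / W_b = -0.6931 / -0.7988 = 0.8678.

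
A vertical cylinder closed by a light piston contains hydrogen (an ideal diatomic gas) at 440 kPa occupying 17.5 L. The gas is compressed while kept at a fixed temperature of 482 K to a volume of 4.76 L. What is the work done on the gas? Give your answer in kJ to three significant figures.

W ≈ 10.0 kJ

Isothermal: W = nRT ln(V₂/V₁) = P₁V₁ ln(V₂/V₁).
P₁V₁ = (440 kPa)(17.5 L) = 7700 J.
W = 7700 × ln(4.76/17.5) = 7700 × -1.302
W_by_gas = -10025 J; work on gas = −W_by = 10025 J.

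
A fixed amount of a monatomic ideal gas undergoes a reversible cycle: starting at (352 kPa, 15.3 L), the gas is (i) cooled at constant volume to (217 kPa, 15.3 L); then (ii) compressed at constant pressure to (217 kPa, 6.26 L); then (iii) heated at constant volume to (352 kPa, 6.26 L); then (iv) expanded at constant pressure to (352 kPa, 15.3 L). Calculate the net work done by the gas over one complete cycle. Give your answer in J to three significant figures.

Constant-volume legs do no work.
W(ii) = (217)(6.26 − 15.3) = -1962 J; W(iv) = (352)(15.3 − 6.26) = 3182 J.
W_net = -1962 + 3182 = 1220 J (the clockwise enclosed area).

W_net ≈ 1220 J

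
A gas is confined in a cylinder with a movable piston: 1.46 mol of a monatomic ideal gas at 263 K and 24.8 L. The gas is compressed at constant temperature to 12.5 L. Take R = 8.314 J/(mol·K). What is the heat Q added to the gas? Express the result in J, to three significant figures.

Q ≈ -2190 J

Isothermal ⇒ ΔU = 0, so Q = W = nRT ln(V₂/V₁).
Q = (1.46)(8.314)(263) ln(12.5/24.8) = 3192 × -0.6851 = -2187 J.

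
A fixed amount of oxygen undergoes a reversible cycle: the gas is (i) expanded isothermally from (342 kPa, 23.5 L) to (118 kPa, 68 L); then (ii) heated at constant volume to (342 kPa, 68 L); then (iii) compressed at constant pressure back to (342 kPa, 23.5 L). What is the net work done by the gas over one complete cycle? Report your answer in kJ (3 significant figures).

Leg (i): W = PᵢVᵢ ln(V_f/Vᵢ) = (8037) ln(68/23.5) = 8539 J.
Leg (ii): W = 0.
Leg (iii): W = PΔV = (342)(23.5 − 68) = -15219 J.
W_net = 8539 − 15219 = -6680 J.

W_net ≈ -6.68 kJ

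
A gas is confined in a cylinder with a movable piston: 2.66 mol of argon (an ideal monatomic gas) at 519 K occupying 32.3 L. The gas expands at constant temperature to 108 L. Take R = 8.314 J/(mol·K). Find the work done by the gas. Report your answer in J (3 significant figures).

Isothermal: W = nRT ln(V₂/V₁).
W = (2.66)(8.314)(519) × ln(108/32.3)
  = 11478 × 1.207
W_by_gas = 13854 J.

W ≈ 13900 J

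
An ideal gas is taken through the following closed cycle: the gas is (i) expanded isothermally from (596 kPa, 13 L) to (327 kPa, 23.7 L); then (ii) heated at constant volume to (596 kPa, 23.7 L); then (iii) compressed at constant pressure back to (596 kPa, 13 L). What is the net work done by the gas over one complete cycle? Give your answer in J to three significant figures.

Leg (i): W = PᵢVᵢ ln(V_f/Vᵢ) = (7748) ln(23.7/13) = 4653 J.
Leg (ii): W = 0.
Leg (iii): W = PΔV = (596)(13 − 23.7) = -6377 J.
W_net = 4653 − 6377 = -1724 J.

W_net ≈ -1720 J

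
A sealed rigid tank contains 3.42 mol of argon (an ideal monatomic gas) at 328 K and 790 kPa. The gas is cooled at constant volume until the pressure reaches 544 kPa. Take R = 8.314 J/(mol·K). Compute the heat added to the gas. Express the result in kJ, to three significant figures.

Constant volume ⇒ W = 0, so Q = ΔU = nCᵥΔT with Cᵥ = 3R/2 = 12.47 J/(mol·K).
At constant V, T₂/T₁ = P₂/P₁ ⇒ ΔT = T₁(P₂/P₁ − 1) = 328·(544/790 − 1) = -102.1 K.
ΔU = (3.42)(12.47)(-102.1) = -4356 J.

Q ≈ -4.36 kJ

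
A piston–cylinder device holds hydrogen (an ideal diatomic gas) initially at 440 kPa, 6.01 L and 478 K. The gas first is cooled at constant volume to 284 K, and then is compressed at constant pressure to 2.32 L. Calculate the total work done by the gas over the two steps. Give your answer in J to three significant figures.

W_total ≈ -965 J

Step 1 (isochoric): W = 0 (constant volume).
After step 1: P = 261.4 kPa (V unchanged).
Step 2 (isobaric): W = PΔV = (261.4 kPa)(2.32 − 6.01 L) = -964.6 J.
W_total = 0 − 964.6 = -964.6 J.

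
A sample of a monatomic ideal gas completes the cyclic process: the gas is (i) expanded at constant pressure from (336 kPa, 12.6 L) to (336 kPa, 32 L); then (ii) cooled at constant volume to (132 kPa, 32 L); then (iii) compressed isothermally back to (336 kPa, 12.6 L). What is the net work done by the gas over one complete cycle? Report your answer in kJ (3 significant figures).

Leg (i): W = PΔV = (336)(32 − 12.6) = 6518 J.
Leg (ii): W = 0.
Leg (iii): W = PᵢVᵢ ln(V_f/Vᵢ) = (4224) ln(12.6/32) = -3937 J.
W_net = 6518 − 3937 = 2581 J.

W_net ≈ 2.58 kJ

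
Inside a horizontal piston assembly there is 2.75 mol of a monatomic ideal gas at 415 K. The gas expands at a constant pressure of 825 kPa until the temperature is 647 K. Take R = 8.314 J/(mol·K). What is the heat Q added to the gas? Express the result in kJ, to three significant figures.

Q ≈ 13.3 kJ

Isobaric: W = nRΔT = (2.75)(8.314)(232) = 5304 J.
ΔU = nCᵥΔT with Cᵥ = 3R/2: ΔU = (2.75)(12.47)(232) = 7956 J.
Q = ΔU + W = 7956 + 5304 = 13261 J.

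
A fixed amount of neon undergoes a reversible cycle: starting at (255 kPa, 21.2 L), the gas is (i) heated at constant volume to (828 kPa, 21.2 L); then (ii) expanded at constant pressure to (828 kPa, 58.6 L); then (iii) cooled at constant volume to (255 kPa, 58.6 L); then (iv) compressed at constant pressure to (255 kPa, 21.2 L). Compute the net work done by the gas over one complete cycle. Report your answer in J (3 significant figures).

W_net ≈ 21400 J

Constant-volume legs do no work.
W(ii) = (828)(58.6 − 21.2) = 30967 J; W(iv) = (255)(21.2 − 58.6) = -9537 J.
W_net = 30967 − 9537 = 21430 J (the clockwise enclosed area).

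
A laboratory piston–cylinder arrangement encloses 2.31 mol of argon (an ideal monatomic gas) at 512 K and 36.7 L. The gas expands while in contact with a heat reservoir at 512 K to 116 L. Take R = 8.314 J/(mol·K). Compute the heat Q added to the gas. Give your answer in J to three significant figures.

Isothermal ⇒ ΔU = 0, so Q = W = nRT ln(V₂/V₁).
Q = (2.31)(8.314)(512) ln(116/36.7) = 9833 × 1.151 = 11316 J.

Q ≈ 11300 J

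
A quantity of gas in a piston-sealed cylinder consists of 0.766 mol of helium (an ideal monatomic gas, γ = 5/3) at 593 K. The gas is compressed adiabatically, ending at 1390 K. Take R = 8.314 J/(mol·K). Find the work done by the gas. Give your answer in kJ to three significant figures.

Adiabatic ⇒ Q = 0, so W_by = −ΔU = nCᵥ(T₁ − T₂).
Cᵥ = 3R/2 = 12.47 J/(mol·K).
W = (0.766)(12.47)(593 − 1390) = -7614 J.

W ≈ -7.61 kJ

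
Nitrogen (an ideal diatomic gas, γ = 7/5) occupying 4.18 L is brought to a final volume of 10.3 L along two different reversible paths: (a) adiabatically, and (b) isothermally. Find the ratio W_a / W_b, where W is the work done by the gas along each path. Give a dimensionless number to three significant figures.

W_a / W_b ≈ 0.839

Path (a) adiabatic: W = P₁V₁(1 − (V₁/V₂)^(γ−1))/(γ−1) → W_a/(P₁V₁) = 0.7571.
Path (b) isothermal: W = P₁V₁ ln(V₂/V₁) → W_b/(P₁V₁) = 0.9018.
W_a / W_b = 0.7571 / 0.9018 = 0.8395.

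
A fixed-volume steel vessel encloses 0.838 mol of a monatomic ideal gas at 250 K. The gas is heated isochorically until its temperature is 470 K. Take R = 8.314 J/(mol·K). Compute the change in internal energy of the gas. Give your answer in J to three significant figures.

Constant volume ⇒ W = 0, so Q = ΔU = nCᵥΔT with Cᵥ = 3R/2 = 12.47 J/(mol·K).
ΔU = (0.838)(12.47)(470 − 250) = 2299 J.

ΔU ≈ 2300 J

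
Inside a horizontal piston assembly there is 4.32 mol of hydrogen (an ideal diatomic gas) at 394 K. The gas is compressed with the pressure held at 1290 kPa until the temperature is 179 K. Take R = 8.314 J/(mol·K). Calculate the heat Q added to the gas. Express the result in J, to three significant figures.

Isobaric: W = nRΔT = (4.32)(8.314)(-215) = -7722 J.
ΔU = nCᵥΔT with Cᵥ = 5R/2: ΔU = (4.32)(20.79)(-215) = -19305 J.
Q = ΔU + W = -19305 − 7722 = -27027 J.

Q ≈ -27000 J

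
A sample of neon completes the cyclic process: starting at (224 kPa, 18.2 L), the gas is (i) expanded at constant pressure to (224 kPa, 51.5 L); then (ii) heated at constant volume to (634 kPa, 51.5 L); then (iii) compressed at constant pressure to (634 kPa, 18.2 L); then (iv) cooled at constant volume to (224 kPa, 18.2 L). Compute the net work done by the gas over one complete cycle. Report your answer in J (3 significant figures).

Constant-volume legs do no work.
W(i) = (224)(51.5 − 18.2) = 7459 J; W(iii) = (634)(18.2 − 51.5) = -21112 J.
W_net = 7459 − 21112 = -13653 J (the counter-clockwise enclosed area).

W_net ≈ -13700 J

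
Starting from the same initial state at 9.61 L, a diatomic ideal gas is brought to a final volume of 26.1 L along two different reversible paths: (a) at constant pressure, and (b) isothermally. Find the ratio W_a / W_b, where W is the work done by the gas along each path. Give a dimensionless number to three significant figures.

W_a / W_b ≈ 1.72

Path (a) isobaric: W = P₁(V₂ − V₁) → W_a/(P₁V₁) = 1.716.
Path (b) isothermal: W = P₁V₁ ln(V₂/V₁) → W_b/(P₁V₁) = 0.9991.
W_a / W_b = 1.716 / 0.9991 = 1.717.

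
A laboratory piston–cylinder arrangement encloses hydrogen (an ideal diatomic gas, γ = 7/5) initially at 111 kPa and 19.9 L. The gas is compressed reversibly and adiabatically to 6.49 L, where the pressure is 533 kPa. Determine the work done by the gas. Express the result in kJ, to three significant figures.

Adiabatic: W = (P₁V₁ − P₂V₂)/(γ − 1) with γ = 7/5.
P₁V₁ = 2209 J, P₂V₂ = 3459 J.
W = (2209 − 3459) / 0.4 = -3126 J.

W ≈ -3.13 kJ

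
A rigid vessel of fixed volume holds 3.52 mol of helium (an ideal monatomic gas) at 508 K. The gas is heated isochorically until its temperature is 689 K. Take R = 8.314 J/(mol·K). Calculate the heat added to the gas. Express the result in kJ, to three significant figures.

Q ≈ 7.95 kJ

Constant volume ⇒ W = 0, so Q = ΔU = nCᵥΔT with Cᵥ = 3R/2 = 12.47 J/(mol·K).
ΔU = (3.52)(12.47)(689 − 508) = 7946 J.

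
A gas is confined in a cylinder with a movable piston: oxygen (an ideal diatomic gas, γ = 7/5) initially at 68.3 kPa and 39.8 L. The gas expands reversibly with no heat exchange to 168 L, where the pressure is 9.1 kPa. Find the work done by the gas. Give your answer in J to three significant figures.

W ≈ 2970 J

Adiabatic: W = (P₁V₁ − P₂V₂)/(γ − 1) with γ = 7/5.
P₁V₁ = 2718 J, P₂V₂ = 1529 J.
W = (2718 − 1529) / 0.4 = 2974 J.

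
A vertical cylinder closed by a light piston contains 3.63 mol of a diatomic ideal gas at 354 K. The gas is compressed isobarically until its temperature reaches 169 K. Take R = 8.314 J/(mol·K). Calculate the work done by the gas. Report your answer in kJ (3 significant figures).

W ≈ -5.58 kJ

Isobaric: W = P ΔV = nR ΔT.
W = (3.63)(8.314)(169 − 354) = -5583 J.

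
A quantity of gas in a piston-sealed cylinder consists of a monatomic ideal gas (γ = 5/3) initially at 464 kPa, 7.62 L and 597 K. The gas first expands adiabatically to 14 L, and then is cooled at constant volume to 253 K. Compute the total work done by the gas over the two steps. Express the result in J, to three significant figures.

W_total ≈ 1770 J

Step 1 (adiabatic): W = (P₁V₁ − P₂V₂)/(γ−1) = (3536 − 2357)/0.667 = 1768 J.
Step 2 (isochoric): W = 0 (constant volume).
W_total = 1768 + 0 = 1768 J.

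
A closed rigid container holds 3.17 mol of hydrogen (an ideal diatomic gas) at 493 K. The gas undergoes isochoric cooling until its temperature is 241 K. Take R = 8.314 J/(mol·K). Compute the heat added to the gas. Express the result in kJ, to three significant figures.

Q ≈ -16.6 kJ

Constant volume ⇒ W = 0, so Q = ΔU = nCᵥΔT with Cᵥ = 5R/2 = 20.79 J/(mol·K).
ΔU = (3.17)(20.79)(241 − 493) = -16604 J.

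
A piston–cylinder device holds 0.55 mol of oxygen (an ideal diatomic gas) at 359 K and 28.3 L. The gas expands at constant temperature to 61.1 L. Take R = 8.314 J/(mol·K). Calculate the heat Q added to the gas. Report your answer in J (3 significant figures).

Isothermal ⇒ ΔU = 0, so Q = W = nRT ln(V₂/V₁).
Q = (0.55)(8.314)(359) ln(61.1/28.3) = 1642 × 0.7697 = 1263 J.

Q ≈ 1260 J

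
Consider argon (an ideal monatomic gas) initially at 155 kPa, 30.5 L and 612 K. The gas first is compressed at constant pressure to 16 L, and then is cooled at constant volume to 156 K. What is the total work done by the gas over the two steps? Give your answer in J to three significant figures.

W_total ≈ -2250 J

Step 1 (isobaric): W = PΔV = (155 kPa)(16 − 30.5 L) = -2248 J.
Step 2 (isochoric): W = 0 (constant volume).
W_total = -2248 + 0 = -2248 J.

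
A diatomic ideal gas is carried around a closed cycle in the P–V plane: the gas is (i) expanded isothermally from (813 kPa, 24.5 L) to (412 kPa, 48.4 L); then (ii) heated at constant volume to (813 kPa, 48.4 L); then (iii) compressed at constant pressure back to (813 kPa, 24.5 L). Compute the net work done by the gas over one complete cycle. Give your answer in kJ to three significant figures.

W_net ≈ -5.87 kJ

Leg (i): W = PᵢVᵢ ln(V_f/Vᵢ) = (19918) ln(48.4/24.5) = 13561 J.
Leg (ii): W = 0.
Leg (iii): W = PΔV = (813)(24.5 − 48.4) = -19431 J.
W_net = 13561 − 19431 = -5870 J.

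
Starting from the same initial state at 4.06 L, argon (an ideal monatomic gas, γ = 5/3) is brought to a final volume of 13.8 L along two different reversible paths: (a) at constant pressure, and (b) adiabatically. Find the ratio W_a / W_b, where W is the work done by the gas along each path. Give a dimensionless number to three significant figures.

W_a / W_b ≈ 2.87

Path (a) isobaric: W = P₁(V₂ − V₁) → W_a/(P₁V₁) = 2.399.
Path (b) adiabatic: W = P₁V₁(1 − (V₁/V₂)^(γ−1))/(γ−1) → W_b/(P₁V₁) = 0.8365.
W_a / W_b = 2.399 / 0.8365 = 2.868.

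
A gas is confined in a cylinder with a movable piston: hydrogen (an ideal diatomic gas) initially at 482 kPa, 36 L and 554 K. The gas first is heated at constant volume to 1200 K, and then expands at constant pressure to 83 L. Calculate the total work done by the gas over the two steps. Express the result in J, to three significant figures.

Step 1 (isochoric): W = 0 (constant volume).
After step 1: P = 1044 kPa (V unchanged).
Step 2 (isobaric): W = PΔV = (1044 kPa)(83 − 36 L) = 49070 J.
W_total = 0 + 49070 = 49070 J.

W_total ≈ 49100 J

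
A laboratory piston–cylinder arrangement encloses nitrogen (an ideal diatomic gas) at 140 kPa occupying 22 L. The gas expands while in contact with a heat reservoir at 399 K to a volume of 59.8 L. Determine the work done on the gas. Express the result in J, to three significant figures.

Isothermal: W = nRT ln(V₂/V₁) = P₁V₁ ln(V₂/V₁).
P₁V₁ = (140 kPa)(22 L) = 3080 J.
W = 3080 × ln(59.8/22) = 3080 × 1
W_by_gas = 3080 J; work on gas = −W_by = -3080 J.

W ≈ -3080 J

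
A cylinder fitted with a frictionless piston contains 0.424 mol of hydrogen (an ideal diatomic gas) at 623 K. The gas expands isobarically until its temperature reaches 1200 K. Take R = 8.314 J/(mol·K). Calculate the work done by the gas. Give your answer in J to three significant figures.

W ≈ 2030 J

Isobaric: W = P ΔV = nR ΔT.
W = (0.424)(8.314)(1200 − 623) = 2034 J.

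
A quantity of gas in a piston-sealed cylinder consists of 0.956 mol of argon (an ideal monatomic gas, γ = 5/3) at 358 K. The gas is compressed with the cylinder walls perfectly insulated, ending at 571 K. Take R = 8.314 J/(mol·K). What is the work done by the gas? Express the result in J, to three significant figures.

Adiabatic ⇒ Q = 0, so W_by = −ΔU = nCᵥ(T₁ − T₂).
Cᵥ = 3R/2 = 12.47 J/(mol·K).
W = (0.956)(12.47)(358 − 571) = -2539 J.

W ≈ -2540 J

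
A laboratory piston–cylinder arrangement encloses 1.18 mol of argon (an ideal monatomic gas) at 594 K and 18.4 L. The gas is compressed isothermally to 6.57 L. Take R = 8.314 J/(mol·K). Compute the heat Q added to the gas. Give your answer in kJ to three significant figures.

Isothermal ⇒ ΔU = 0, so Q = W = nRT ln(V₂/V₁).
Q = (1.18)(8.314)(594) ln(6.57/18.4) = 5827 × -1.03 = -6001 J.

Q ≈ -6.00 kJ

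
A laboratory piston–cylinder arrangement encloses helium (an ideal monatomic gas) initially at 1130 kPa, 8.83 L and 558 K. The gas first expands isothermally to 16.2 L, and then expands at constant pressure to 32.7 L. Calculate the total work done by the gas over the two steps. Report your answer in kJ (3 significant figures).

W_total ≈ 16.2 kJ

Step 1 (isothermal): W = P₁V₁ ln(V₂/V₁) = (9978) ln(16.2/8.83) = 6055 J.
After step 1: P = 615.9 kPa, V = 16.2 L, T = 558 K.
Step 2 (isobaric): W = PΔV = (615.9 kPa)(32.7 − 16.2 L) = 10163 J.
W_total = 6055 + 10163 = 16218 J.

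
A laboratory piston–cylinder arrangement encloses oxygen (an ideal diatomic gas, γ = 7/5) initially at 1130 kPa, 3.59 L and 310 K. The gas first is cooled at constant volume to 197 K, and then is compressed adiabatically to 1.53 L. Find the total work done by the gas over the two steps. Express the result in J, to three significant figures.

Step 1 (isochoric): W = 0 (constant volume).
After step 1: P = 718.1 kPa (V unchanged).
Step 2 (adiabatic): W = (P₁V₁ − P₂V₂)/(γ−1) = (2578 − 3626)/0.4 = -2620 J.
W_total = 0 − 2620 = -2620 J.

W_total ≈ -2620 J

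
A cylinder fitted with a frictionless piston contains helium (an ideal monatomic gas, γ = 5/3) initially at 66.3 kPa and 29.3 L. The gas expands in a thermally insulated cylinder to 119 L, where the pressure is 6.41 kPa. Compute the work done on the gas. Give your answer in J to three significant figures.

Adiabatic: W = (P₁V₁ − P₂V₂)/(γ − 1) with γ = 5/3.
P₁V₁ = 1943 J, P₂V₂ = 762.8 J.
W = (1943 − 762.8) / 0.6667 = 1770 J.
Work on gas = −W_by = -1770 J.

W ≈ -1770 J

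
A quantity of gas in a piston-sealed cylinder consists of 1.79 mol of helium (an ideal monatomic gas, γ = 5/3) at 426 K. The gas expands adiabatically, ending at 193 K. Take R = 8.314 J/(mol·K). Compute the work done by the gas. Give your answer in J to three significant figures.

W ≈ 5200 J

Adiabatic ⇒ Q = 0, so W_by = −ΔU = nCᵥ(T₁ − T₂).
Cᵥ = 3R/2 = 12.47 J/(mol·K).
W = (1.79)(12.47)(426 − 193) = 5201 J.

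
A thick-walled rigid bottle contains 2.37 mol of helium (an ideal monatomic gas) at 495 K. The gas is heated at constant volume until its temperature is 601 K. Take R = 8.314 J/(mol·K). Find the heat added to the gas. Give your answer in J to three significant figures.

Constant volume ⇒ W = 0, so Q = ΔU = nCᵥΔT with Cᵥ = 3R/2 = 12.47 J/(mol·K).
ΔU = (2.37)(12.47)(601 − 495) = 3133 J.

Q ≈ 3130 J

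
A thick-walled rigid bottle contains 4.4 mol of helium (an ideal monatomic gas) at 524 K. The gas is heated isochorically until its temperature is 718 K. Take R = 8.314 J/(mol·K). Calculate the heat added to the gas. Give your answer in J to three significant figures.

Constant volume ⇒ W = 0, so Q = ΔU = nCᵥΔT with Cᵥ = 3R/2 = 12.47 J/(mol·K).
ΔU = (4.4)(12.47)(718 − 524) = 10645 J.

Q ≈ 10600 J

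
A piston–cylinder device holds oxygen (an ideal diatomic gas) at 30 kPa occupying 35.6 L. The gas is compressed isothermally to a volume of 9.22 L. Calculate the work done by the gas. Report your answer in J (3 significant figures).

W ≈ -1440 J

Isothermal: W = nRT ln(V₂/V₁) = P₁V₁ ln(V₂/V₁).
P₁V₁ = (30 kPa)(35.6 L) = 1068 J.
W = 1068 × ln(9.22/35.6) = 1068 × -1.351
W_by_gas = -1443 J.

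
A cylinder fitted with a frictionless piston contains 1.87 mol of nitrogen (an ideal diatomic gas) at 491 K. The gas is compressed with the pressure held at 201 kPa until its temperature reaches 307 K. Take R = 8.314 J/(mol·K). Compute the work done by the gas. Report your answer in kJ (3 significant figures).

Isobaric: W = P ΔV = nR ΔT.
W = (1.87)(8.314)(307 − 491) = -2861 J.

W ≈ -2.86 kJ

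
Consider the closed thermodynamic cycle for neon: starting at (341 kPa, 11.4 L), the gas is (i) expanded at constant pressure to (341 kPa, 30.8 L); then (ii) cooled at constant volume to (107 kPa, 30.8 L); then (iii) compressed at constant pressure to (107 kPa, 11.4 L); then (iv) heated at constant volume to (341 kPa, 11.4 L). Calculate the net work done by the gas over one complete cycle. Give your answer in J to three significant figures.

Constant-volume legs do no work.
W(i) = (341)(30.8 − 11.4) = 6615 J; W(iii) = (107)(11.4 − 30.8) = -2076 J.
W_net = 6615 − 2076 = 4540 J (the clockwise enclosed area).

W_net ≈ 4540 J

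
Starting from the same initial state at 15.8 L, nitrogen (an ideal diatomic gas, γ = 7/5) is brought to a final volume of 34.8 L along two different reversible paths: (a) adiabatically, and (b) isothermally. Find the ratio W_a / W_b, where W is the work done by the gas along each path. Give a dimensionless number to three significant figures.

W_a / W_b ≈ 0.857

Path (a) adiabatic: W = P₁V₁(1 − (V₁/V₂)^(γ−1))/(γ−1) → W_a/(P₁V₁) = 0.6771.
Path (b) isothermal: W = P₁V₁ ln(V₂/V₁) → W_b/(P₁V₁) = 0.7896.
W_a / W_b = 0.6771 / 0.7896 = 0.8575.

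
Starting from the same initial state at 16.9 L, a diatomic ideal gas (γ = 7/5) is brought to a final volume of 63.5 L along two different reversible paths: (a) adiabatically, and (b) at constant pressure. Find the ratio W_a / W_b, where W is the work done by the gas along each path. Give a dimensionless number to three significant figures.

W_a / W_b ≈ 0.373

Path (a) adiabatic: W = P₁V₁(1 − (V₁/V₂)^(γ−1))/(γ−1) → W_a/(P₁V₁) = 1.028.
Path (b) isobaric: W = P₁(V₂ − V₁) → W_b/(P₁V₁) = 2.757.
W_a / W_b = 1.028 / 2.757 = 0.3727.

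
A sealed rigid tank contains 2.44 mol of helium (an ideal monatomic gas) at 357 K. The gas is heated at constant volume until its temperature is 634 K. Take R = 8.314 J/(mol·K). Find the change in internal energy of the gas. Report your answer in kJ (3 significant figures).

ΔU ≈ 8.43 kJ

Constant volume ⇒ W = 0, so Q = ΔU = nCᵥΔT with Cᵥ = 3R/2 = 12.47 J/(mol·K).
ΔU = (2.44)(12.47)(634 − 357) = 8429 J.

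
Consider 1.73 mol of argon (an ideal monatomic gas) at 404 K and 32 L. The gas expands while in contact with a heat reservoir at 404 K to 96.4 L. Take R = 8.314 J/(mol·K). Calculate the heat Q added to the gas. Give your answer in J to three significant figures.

Q ≈ 6410 J

Isothermal ⇒ ΔU = 0, so Q = W = nRT ln(V₂/V₁).
Q = (1.73)(8.314)(404) ln(96.4/32) = 5811 × 1.103 = 6408 J.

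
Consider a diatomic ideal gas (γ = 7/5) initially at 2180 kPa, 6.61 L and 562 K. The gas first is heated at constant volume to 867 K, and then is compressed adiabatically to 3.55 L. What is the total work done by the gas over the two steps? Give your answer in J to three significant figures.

W_total ≈ -15700 J

Step 1 (isochoric): W = 0 (constant volume).
After step 1: P = 3363 kPa (V unchanged).
Step 2 (adiabatic): W = (P₁V₁ − P₂V₂)/(γ−1) = (22230 − 28506)/0.4 = -15689 J.
W_total = 0 − 15689 = -15689 J.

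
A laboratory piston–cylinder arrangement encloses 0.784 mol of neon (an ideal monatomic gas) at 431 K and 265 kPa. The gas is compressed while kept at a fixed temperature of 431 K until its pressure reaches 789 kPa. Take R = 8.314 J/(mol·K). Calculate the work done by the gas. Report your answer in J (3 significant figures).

W ≈ -3070 J

Isothermal process: W = nRT ln(V₂/V₁) = nRT ln(P₁/P₂).
W = (0.784)(8.314)(431) × ln(265/789)
  = 2809 × ln(0.3359) = 2809 × -1.091
W_by_gas = -3065 J.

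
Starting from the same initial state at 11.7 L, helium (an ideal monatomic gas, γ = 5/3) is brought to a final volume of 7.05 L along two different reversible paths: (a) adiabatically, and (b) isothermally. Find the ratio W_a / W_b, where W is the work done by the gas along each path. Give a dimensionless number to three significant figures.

Path (a) adiabatic: W = P₁V₁(1 − (V₁/V₂)^(γ−1))/(γ−1) → W_a/(P₁V₁) = -0.6026.
Path (b) isothermal: W = P₁V₁ ln(V₂/V₁) → W_b/(P₁V₁) = -0.5066.
W_a / W_b = -0.6026 / -0.5066 = 1.19.

W_a / W_b ≈ 1.19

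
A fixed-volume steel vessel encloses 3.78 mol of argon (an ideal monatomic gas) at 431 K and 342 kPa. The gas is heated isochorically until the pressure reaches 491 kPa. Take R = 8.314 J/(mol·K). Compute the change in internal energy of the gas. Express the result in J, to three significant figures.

ΔU ≈ 8850 J

Constant volume ⇒ W = 0, so Q = ΔU = nCᵥΔT with Cᵥ = 3R/2 = 12.47 J/(mol·K).
At constant V, T₂/T₁ = P₂/P₁ ⇒ ΔT = T₁(P₂/P₁ − 1) = 431·(491/342 − 1) = 187.8 K.
ΔU = (3.78)(12.47)(187.8) = 8852 J.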